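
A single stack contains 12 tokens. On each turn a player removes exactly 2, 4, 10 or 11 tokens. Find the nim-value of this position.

3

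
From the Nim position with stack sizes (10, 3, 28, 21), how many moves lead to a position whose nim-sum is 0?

Compute the nim-sum pairwise:
10 XOR 3 = 9
9 XOR 28 = 21
21 XOR 21 = 0
The nim-sum is already 0, so every move leaves a nonzero nim-sum — there are no winning moves.

0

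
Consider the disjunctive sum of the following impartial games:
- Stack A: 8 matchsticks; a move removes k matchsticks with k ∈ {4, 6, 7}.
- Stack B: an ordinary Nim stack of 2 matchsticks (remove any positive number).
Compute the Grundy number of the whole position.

0

Build the Grundy sequence for stack A with g(k) = mex{g(k−s) : s ∈ {4, 6, 7}, s ≤ k}:
g(0) = mex{} = 0
g(1) = mex{} = 0
g(2) = mex{} = 0
g(3) = mex{} = 0
g(4) = mex{0} = 1
g(5) = mex{0} = 1
g(6) = mex{0} = 1
g(7) = mex{0} = 1
g(8) = mex{0,1} = 2
So g(8) = 2.
Stack B is a plain Nim stack of size 2, so its Grundy value is 2.
The value of a disjunctive sum is the nim-sum of the parts.
Combined value = 2 ⊕ 2 = 0.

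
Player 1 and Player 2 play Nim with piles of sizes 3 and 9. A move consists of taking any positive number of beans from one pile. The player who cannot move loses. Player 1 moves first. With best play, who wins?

Player 1 wins

Nim-sum: 3 ^ 9 = 10.
The nim-sum is 10 ≠ 0, so this is an N-position: the player to move can win; Player 1 has a winning move.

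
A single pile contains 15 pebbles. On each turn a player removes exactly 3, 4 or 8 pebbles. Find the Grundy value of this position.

1

Compute g(0), g(1), … for moves {3, 4, 8}:
k:     0  1  2  3  4  5  6  7  8  9 10 11 12 13 14 15
g(k):  0  0  0  1  1  1  2  0  2  3  1  3  0  0  0  1
So g(15) = 1.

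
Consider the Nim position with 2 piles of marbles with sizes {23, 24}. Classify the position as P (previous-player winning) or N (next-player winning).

Nim-sum: 23 ^ 24 = 15.
The nim-sum is 15 ≠ 0, so this is an N-position: the player to move can win.

N-position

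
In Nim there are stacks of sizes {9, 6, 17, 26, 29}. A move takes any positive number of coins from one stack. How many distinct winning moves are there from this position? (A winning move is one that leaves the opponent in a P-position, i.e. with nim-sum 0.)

3

Nim-sum: 9 XOR 6 XOR 17 XOR 26 XOR 29 = 25.
The overall nim-sum is X = 25. A stack of size p has a winning move iff p XOR X < p (reduce it to p XOR X).
  9: 9 XOR 25 = 16 ≥ 9 — no move.
  6: 6 XOR 25 = 31 ≥ 6 — no move.
  17: 17 XOR 25 = 8 < 17 — winning move (to 8).
  26: 26 XOR 25 = 3 < 26 — winning move (to 3).
  29: 29 XOR 25 = 4 < 29 — winning move (to 4).
That gives 3 winning moves.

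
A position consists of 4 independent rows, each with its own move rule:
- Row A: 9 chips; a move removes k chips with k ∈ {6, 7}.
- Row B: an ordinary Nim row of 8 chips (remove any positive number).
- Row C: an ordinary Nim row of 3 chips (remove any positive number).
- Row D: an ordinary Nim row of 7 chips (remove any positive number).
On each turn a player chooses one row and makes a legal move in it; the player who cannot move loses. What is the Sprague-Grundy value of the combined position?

13

Grundy values for row A (subtraction set {6, 7}):
g(0) = mex{} = 0
g(1) = mex{} = 0
g(2) = mex{} = 0
g(3) = mex{} = 0
g(4) = mex{} = 0
g(5) = mex{} = 0
g(6) = mex{0} = 1
g(7) = mex{0} = 1
g(8) = mex{0} = 1
g(9) = mex{0} = 1
So g(9) = 1.
Row B is a plain Nim row of size 8, so its Grundy value is 8.
Row C is a plain Nim row of size 3, so its Grundy value is 3.
Row D is a plain Nim row of size 7, so its Grundy value is 7.
By the Sprague-Grundy theorem, the Grundy value of a sum of independent games is the XOR of the component values.
Combined value = 1 ⊕ 8 ⊕ 3 ⊕ 7 = 13.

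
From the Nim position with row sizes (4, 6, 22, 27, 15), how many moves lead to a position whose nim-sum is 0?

In binary:
  00100  (4)
  00110  (6)
  10110  (22)
  11011  (27)
  01111  (15)
  -----
  00000  (0)
The nim-sum is already 0, so every move leaves a nonzero nim-sum — there are no winning moves.

0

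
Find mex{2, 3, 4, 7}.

0 is not in the set, so the mex is 0.

0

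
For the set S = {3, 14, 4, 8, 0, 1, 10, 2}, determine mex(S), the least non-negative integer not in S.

The values 0, 1, 2, 3, 4 are all present; 5 is the first non-negative integer missing from the set.

5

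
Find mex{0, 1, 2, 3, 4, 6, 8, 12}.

The values 0, 1, 2, 3, 4 are all present; 5 is the first non-negative integer missing from the set.

5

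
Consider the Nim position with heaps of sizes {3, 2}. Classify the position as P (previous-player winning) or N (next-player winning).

Nim-sum: 3 XOR 2 = 1.
The nim-sum is 1 ≠ 0, so this is an N-position: the player to move can win.

N-position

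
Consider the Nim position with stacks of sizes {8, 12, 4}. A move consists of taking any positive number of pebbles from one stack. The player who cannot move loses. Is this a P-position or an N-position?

Nim-sum: 8 ^ 12 ^ 4 = 0.
The nim-sum is 0, so this is a P-position: the player to move is in a losing position under optimal play.

P-position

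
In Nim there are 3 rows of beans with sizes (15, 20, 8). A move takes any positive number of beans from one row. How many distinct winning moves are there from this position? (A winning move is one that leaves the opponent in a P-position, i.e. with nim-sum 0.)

1

Bitwise XOR of the heap sizes:
  01111  (15)
  10100  (20)
  01000  (8)
  -----
  10011  (19)
The overall nim-sum is X = 19. A row of size p has a winning move iff p XOR X < p (reduce it to p XOR X).
  15: 15 XOR 19 = 28 ≥ 15 — no move.
  20: 20 XOR 19 = 7 < 20 — winning move (to 7).
  8: 8 XOR 19 = 27 ≥ 8 — no move.
That gives 1 winning move.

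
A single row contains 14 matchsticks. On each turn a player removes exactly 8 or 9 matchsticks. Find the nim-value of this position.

1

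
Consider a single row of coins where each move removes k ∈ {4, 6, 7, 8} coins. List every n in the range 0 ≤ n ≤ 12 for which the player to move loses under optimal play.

Grundy values for subtraction set {4, 6, 7, 8}:
k:     0  1  2  3  4  5  6  7  8  9 10 11 12
g(k):  0  0  0  0  1  1  1  1  2  2  2  2  0
The P-positions (g = 0) in 0..12 are 0, 1, 2, 3, 12.

0, 1, 2, 3, 12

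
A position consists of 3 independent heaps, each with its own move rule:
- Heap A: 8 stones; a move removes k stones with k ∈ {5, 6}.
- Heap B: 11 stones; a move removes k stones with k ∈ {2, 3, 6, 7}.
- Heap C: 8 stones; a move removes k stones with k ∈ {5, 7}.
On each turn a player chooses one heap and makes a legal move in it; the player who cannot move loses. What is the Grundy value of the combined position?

1

Build the Grundy sequence for heap A with g(k) = mex{g(k−s) : s ∈ {5, 6}, s ≤ k}:
k:     0  1  2  3  4  5  6  7  8
g(k):  0  0  0  0  0  1  1  1  1
So g(8) = 1.
Build the Grundy sequence for heap B with g(k) = mex{g(k−s) : s ∈ {2, 3, 6, 7}, s ≤ k}:
g(0) = mex{} = 0
g(1) = mex{} = 0
g(2) = mex{0} = 1
g(3) = mex{0} = 1
g(4) = mex{0,1} = 2
g(5) = mex{1} = 0
g(6) = mex{0,1,2} = 3
g(7) = mex{0,2} = 1
g(8) = mex{0,1,3} = 2
g(9) = mex{1,3} = 0
g(10) = mex{1,2} = 0
g(11) = mex{0,2} = 1
So g(11) = 1.
Build the Grundy sequence for heap C with g(k) = mex{g(k−s) : s ∈ {5, 7}, s ≤ k}:
k:     0  1  2  3  4  5  6  7  8
g(k):  0  0  0  0  0  1  1  1  1
So g(8) = 1.
By the Sprague-Grundy theorem, the Grundy value of a sum of independent games is the XOR of the component values.
Combined value = 1 ⊕ 1 ⊕ 1 = 1.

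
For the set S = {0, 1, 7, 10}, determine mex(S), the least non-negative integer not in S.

2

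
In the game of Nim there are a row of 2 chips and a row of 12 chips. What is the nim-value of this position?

Nim-sum: 2 ^ 12 = 14.

14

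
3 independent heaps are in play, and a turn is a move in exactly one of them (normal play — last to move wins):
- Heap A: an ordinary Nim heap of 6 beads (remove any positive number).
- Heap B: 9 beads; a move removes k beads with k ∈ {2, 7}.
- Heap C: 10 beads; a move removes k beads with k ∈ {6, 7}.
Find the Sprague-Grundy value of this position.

7

Heap A is a plain Nim heap of size 6, so its Grundy value is 6.
Grundy values for heap B (subtraction set {2, 7}):
k:     0  1  2  3  4  5  6  7  8  9
g(k):  0  0  1  1  0  0  1  1  2  0
So g(9) = 0.
Grundy values for heap C (subtraction set {6, 7}):
g(0) = mex{} = 0
g(1) = mex{} = 0
g(2) = mex{} = 0
g(3) = mex{} = 0
g(4) = mex{} = 0
g(5) = mex{} = 0
g(6) = mex{0} = 1
g(7) = mex{0} = 1
g(8) = mex{0} = 1
g(9) = mex{0} = 1
g(10) = mex{0} = 1
So g(10) = 1.
The value of a disjunctive sum is the nim-sum of the parts.
Combined value = 6 XOR 0 XOR 1 = 7.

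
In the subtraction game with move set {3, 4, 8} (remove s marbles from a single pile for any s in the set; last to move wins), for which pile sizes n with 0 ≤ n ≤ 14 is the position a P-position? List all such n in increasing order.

0, 1, 2, 7, 12, 13, 14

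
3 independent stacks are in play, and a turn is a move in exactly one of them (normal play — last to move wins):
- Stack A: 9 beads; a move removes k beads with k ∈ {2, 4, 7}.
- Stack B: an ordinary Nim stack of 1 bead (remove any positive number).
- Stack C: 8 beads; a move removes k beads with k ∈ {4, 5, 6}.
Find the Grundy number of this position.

3

Grundy values for stack A (subtraction set {2, 4, 7}):
k:     0  1  2  3  4  5  6  7  8  9
g(k):  0  0  1  1  2  2  0  3  1  0
So g(9) = 0.
Stack B is a plain Nim stack of size 1, so its Grundy value is 1.
Build the Grundy sequence for stack C with g(k) = mex{g(k−s) : s ∈ {4, 5, 6}, s ≤ k}:
g(0) = mex{} = 0
g(1) = mex{} = 0
g(2) = mex{} = 0
g(3) = mex{} = 0
g(4) = mex{0} = 1
g(5) = mex{0} = 1
g(6) = mex{0} = 1
g(7) = mex{0} = 1
g(8) = mex{0,1} = 2
So g(8) = 2.
By the Sprague-Grundy theorem, the Grundy value of a sum of independent games is the XOR of the component values.
Combined value = 0 ⊕ 1 ⊕ 2 = 3.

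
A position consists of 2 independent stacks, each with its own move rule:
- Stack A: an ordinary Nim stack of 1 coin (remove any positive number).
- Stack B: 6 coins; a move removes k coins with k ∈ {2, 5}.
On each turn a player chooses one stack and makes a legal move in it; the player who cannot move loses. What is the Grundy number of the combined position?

0

Stack A is a plain Nim stack of size 1, so its Grundy value is 1.
Build the Grundy sequence for stack B with g(k) = mex{g(k−s) : s ∈ {2, 5}, s ≤ k}:
g(0) = mex{} = 0
g(1) = mex{} = 0
g(2) = mex{0} = 1
g(3) = mex{0} = 1
g(4) = mex{1} = 0
g(5) = mex{0,1} = 2
g(6) = mex{0} = 1
So g(6) = 1.
The value of a disjunctive sum is the nim-sum of the parts.
Combined value = 1 ⊕ 1 = 0.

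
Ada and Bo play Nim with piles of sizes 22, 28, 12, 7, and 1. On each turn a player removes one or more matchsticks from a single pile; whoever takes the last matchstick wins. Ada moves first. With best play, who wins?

Bo wins

In binary:
  10110  (22)
  11100  (28)
  01100  (12)
  00111  (7)
  00001  (1)
  -----
  00000  (0)
The nim-sum is 0, so this is a P-position: the player to move is in a losing position under optimal play; Ada is about to move from it and so loses — Bo wins.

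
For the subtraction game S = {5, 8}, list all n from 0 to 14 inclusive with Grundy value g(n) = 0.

0, 1, 2, 3, 4, 13, 14

Build the Grundy sequence with g(k) = mex{g(k−s) : s ∈ {5, 8}, s ≤ k}:
k:     0  1  2  3  4  5  6  7  8  9 10 11 12 13 14
g(k):  0  0  0  0  0  1  1  1  1  1  2  2  2  0  0
The P-positions (g = 0) in 0..14 are 0, 1, 2, 3, 4, 13, 14.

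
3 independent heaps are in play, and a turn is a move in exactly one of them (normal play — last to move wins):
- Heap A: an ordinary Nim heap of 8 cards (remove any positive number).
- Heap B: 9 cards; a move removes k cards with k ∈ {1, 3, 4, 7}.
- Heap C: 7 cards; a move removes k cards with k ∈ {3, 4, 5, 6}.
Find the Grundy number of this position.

11

Heap A is a plain Nim heap of size 8, so its Grundy value is 8.
Grundy values for heap B (subtraction set {1, 3, 4, 7}):
k:     0  1  2  3  4  5  6  7  8  9
g(k):  0  1  0  1  2  3  2  3  0  1
So g(9) = 1.
For heap C, compute g(0), g(1), … with moves {3, 4, 5, 6}:
k:     0  1  2  3  4  5  6  7
g(k):  0  0  0  1  1  1  2  2
So g(7) = 2.
The value of a disjunctive sum is the nim-sum of the parts.
Combined value = 8 ⊕ 1 ⊕ 2 = 11.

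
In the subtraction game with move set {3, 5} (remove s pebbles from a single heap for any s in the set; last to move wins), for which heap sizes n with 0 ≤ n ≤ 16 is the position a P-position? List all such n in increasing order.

Compute g(0), g(1), … for moves {3, 5}:
k:     0  1  2  3  4  5  6  7  8  9 10 11 12 13 14 15 16
g(k):  0  0  0  1  1  1  2  2  0  0  0  1  1  1  2  2  0
The P-positions (g = 0) in 0..16 are 0, 1, 2, 8, 9, 10, 16.

0, 1, 2, 8, 9, 10, 16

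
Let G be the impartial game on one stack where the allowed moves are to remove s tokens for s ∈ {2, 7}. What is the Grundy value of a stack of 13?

0

Build the Grundy sequence with g(k) = mex{g(k−s) : s ∈ {2, 7}, s ≤ k}:
g(0) = mex{} = 0
g(1) = mex{} = 0
g(2) = mex{0} = 1
g(3) = mex{0} = 1
g(4) = mex{1} = 0
g(5) = mex{1} = 0
g(6) = mex{0} = 1
g(7) = mex{0} = 1
g(8) = mex{0,1} = 2
g(9) = mex{1} = 0
g(10) = mex{1,2} = 0
g(11) = mex{0} = 1
g(12) = mex{0} = 1
g(13) = mex{1} = 0
So g(13) = 0.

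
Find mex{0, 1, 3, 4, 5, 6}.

The values 0, 1 are all present; 2 is the first non-negative integer missing from the set.

2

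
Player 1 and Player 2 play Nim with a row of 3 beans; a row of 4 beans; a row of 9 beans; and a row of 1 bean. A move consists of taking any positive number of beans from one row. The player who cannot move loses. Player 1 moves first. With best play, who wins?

Compute the nim-sum pairwise:
3 XOR 4 = 7
7 XOR 9 = 14
14 XOR 1 = 15
The nim-sum is 15 ≠ 0, so this is an N-position: the player to move can win; Player 1 has a winning move.

Player 1 wins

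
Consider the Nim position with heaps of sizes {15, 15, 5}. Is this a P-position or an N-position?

N-position

Bitwise XOR of the heap sizes:
  1111  (15)
  1111  (15)
  0101  (5)
  ----
  0101  (5)
The nim-sum is 5 ≠ 0, so this is an N-position: the player to move can win.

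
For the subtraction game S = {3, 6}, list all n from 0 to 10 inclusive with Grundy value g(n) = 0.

0, 1, 2, 9, 10

Grundy values for subtraction set {3, 6}:
k:     0  1  2  3  4  5  6  7  8  9 10
g(k):  0  0  0  1  1  1  2  2  2  0  0
The P-positions (g = 0) in 0..10 are 0, 1, 2, 9, 10.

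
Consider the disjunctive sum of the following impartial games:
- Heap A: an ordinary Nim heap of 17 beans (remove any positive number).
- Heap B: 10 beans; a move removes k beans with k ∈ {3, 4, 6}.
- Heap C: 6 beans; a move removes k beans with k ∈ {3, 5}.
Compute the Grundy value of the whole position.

19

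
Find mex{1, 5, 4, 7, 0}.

The values 0, 1 are all present; 2 is the first non-negative integer missing from the set.

2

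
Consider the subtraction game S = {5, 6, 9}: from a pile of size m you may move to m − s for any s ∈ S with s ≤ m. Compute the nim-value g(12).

Build the Grundy sequence with g(k) = mex{g(k−s) : s ∈ {5, 6, 9}, s ≤ k}:
g(0) = mex{} = 0
g(1) = mex{} = 0
g(2) = mex{} = 0
g(3) = mex{} = 0
g(4) = mex{} = 0
g(5) = mex{0} = 1
g(6) = mex{0} = 1
g(7) = mex{0} = 1
g(8) = mex{0} = 1
g(9) = mex{0} = 1
g(10) = mex{0,1} = 2
g(11) = mex{0,1} = 2
g(12) = mex{0,1} = 2
So g(12) = 2.

2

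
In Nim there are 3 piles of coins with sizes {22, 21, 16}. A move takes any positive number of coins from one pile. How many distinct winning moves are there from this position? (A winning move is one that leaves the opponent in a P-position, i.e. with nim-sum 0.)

Bitwise XOR of the heap sizes:
  10110  (22)
  10101  (21)
  10000  (16)
  -----
  10011  (19)
The overall nim-sum is X = 19. A pile of size p has a winning move iff p XOR X < p (reduce it to p XOR X).
  22: 22 XOR 19 = 5 < 22 — winning move (to 5).
  21: 21 XOR 19 = 6 < 21 — winning move (to 6).
  16: 16 XOR 19 = 3 < 16 — winning move (to 3).
That gives 3 winning moves.

3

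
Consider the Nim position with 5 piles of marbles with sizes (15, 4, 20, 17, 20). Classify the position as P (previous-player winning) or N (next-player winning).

N-position

Nim-sum: 15 XOR 4 XOR 20 XOR 17 XOR 20 = 26.
The nim-sum is 26 ≠ 0, so this is an N-position: the player to move can win.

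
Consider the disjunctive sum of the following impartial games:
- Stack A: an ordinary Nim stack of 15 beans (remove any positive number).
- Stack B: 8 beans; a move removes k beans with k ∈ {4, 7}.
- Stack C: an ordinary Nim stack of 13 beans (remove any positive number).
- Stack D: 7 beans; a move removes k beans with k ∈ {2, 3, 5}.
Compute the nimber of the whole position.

Stack A is a plain Nim stack of size 15, so its Grundy value is 15.
Build the Grundy sequence for stack B with g(k) = mex{g(k−s) : s ∈ {4, 7}, s ≤ k}:
k:     0  1  2  3  4  5  6  7  8
g(k):  0  0  0  0  1  1  1  1  2
So g(8) = 2.
Stack C is a plain Nim stack of size 13, so its Grundy value is 13.
Build the Grundy sequence for stack D with g(k) = mex{g(k−s) : s ∈ {2, 3, 5}, s ≤ k}:
g(0) = mex{} = 0
g(1) = mex{} = 0
g(2) = mex{0} = 1
g(3) = mex{0} = 1
g(4) = mex{0,1} = 2
g(5) = mex{0,1} = 2
g(6) = mex{0,1,2} = 3
g(7) = mex{1,2} = 0
So g(7) = 0.
The value of a disjunctive sum is the nim-sum of the parts.
Combined value = 15 ⊕ 2 ⊕ 13 ⊕ 0 = 0.

0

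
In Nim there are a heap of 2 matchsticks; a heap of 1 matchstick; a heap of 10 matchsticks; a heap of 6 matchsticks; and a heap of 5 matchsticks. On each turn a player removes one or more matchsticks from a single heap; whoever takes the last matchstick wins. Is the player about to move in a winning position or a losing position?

Winning position

Compute the nim-sum pairwise:
2 ^ 1 = 3
3 ^ 10 = 9
9 ^ 6 = 15
15 ^ 5 = 10
The nim-sum is 10 ≠ 0, so this is an N-position: the player to move can win.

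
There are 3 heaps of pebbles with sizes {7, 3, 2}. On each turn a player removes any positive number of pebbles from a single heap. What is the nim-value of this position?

Compute the nim-sum pairwise:
7 ^ 3 = 4
4 ^ 2 = 6

6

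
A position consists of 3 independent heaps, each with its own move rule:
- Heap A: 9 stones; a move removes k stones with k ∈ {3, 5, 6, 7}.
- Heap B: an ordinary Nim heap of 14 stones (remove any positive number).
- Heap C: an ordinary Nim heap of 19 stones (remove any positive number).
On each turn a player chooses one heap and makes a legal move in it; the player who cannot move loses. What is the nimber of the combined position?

30

Build the Grundy sequence for heap A with g(k) = mex{g(k−s) : s ∈ {3, 5, 6, 7}, s ≤ k}:
g(0) = mex{} = 0
g(1) = mex{} = 0
g(2) = mex{} = 0
g(3) = mex{0} = 1
g(4) = mex{0} = 1
g(5) = mex{0} = 1
g(6) = mex{0,1} = 2
g(7) = mex{0,1} = 2
g(8) = mex{0,1} = 2
g(9) = mex{0,1,2} = 3
So g(9) = 3.
Heap B is a plain Nim heap of size 14, so its Grundy value is 14.
Heap C is a plain Nim heap of size 19, so its Grundy value is 19.
The value of a disjunctive sum is the nim-sum of the parts.
Combined value = 3 XOR 14 XOR 19 = 30.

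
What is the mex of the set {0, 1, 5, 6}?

The values 0, 1 are all present; 2 is the first non-negative integer missing from the set.

2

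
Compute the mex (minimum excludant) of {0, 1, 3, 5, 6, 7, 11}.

2

The values 0, 1 are all present; 2 is the first non-negative integer missing from the set.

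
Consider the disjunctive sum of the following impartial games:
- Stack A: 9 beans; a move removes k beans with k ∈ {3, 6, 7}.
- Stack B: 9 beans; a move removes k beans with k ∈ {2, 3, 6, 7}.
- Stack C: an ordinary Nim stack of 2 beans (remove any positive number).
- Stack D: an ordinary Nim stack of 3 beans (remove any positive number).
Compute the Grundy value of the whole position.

2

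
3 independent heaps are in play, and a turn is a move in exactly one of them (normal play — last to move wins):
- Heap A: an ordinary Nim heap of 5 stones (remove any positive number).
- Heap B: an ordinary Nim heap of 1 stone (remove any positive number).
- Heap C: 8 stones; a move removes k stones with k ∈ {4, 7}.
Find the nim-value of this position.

Heap A is a plain Nim heap of size 5, so its Grundy value is 5.
Heap B is a plain Nim heap of size 1, so its Grundy value is 1.
Grundy values for heap C (subtraction set {4, 7}):
k:     0  1  2  3  4  5  6  7  8
g(k):  0  0  0  0  1  1  1  1  2
So g(8) = 2.
The value of a disjunctive sum is the nim-sum of the parts.
Combined value = 5 ⊕ 1 ⊕ 2 = 6.

6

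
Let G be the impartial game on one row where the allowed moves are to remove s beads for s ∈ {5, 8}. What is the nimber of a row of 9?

Compute g(0), g(1), … for moves {5, 8}:
g(0) = mex{} = 0
g(1) = mex{} = 0
g(2) = mex{} = 0
g(3) = mex{} = 0
g(4) = mex{} = 0
g(5) = mex{0} = 1
g(6) = mex{0} = 1
g(7) = mex{0} = 1
g(8) = mex{0} = 1
g(9) = mex{0} = 1
So g(9) = 1.

1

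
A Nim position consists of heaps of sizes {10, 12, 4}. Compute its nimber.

2

Compute the nim-sum pairwise:
10 ⊕ 12 = 6
6 ⊕ 4 = 2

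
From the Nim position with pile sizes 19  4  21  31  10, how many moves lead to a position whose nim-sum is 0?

3

In binary:
  10011  (19)
  00100  (4)
  10101  (21)
  11111  (31)
  01010  (10)
  -----
  10111  (23)
The overall nim-sum is X = 23. A pile of size p has a winning move iff p XOR X < p (reduce it to p XOR X).
  19: 19 XOR 23 = 4 < 19 — winning move (to 4).
  4: 4 XOR 23 = 19 ≥ 4 — no move.
  21: 21 XOR 23 = 2 < 21 — winning move (to 2).
  31: 31 XOR 23 = 8 < 31 — winning move (to 8).
  10: 10 XOR 23 = 29 ≥ 10 — no move.
That gives 3 winning moves.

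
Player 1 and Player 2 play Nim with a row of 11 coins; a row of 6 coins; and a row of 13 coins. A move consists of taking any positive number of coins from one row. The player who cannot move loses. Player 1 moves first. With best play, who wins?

Nim-sum: 11 ^ 6 ^ 13 = 0.
The nim-sum is 0, so this is a P-position: the player to move is in a losing position under optimal play; Player 1 is about to move from it and so loses — Player 2 wins.

Player 2 wins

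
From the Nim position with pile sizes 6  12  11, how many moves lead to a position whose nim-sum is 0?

1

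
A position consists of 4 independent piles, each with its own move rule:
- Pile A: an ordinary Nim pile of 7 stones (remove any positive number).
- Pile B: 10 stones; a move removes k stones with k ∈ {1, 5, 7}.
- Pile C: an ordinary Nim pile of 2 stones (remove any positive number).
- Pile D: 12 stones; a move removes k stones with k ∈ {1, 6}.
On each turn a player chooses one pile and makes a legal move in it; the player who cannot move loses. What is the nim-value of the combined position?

Pile A is a plain Nim pile of size 7, so its Grundy value is 7.
For pile B, compute g(0), g(1), … with moves {1, 5, 7}:
g(0) = mex{} = 0
g(1) = mex{0} = 1
g(2) = mex{1} = 0
g(3) = mex{0} = 1
g(4) = mex{1} = 0
g(5) = mex{0} = 1
g(6) = mex{1} = 0
g(7) = mex{0} = 1
g(8) = mex{1} = 0
g(9) = mex{0} = 1
g(10) = mex{1} = 0
So g(10) = 0.
Pile C is a plain Nim pile of size 2, so its Grundy value is 2.
Grundy values for pile D (subtraction set {1, 6}):
k:     0  1  2  3  4  5  6  7  8  9 10 11 12
g(k):  0  1  0  1  0  1  2  0  1  0  1  0  1
So g(12) = 1.
By the Sprague-Grundy theorem, the Grundy value of a sum of independent games is the XOR of the component values.
Combined value = 7 XOR 0 XOR 2 XOR 1 = 4.

4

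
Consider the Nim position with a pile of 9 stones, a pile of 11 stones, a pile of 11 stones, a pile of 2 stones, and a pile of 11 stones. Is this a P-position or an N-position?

P-position

Nim-sum: 9 XOR 11 XOR 11 XOR 2 XOR 11 = 0.
The nim-sum is 0, so this is a P-position: the player to move is in a losing position under optimal play.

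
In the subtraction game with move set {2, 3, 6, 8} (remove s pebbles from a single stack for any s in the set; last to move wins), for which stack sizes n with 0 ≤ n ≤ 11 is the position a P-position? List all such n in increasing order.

0, 1, 5, 10

Build the Grundy sequence with g(k) = mex{g(k−s) : s ∈ {2, 3, 6, 8}, s ≤ k}:
k:     0  1  2  3  4  5  6  7  8  9 10 11
g(k):  0  0  1  1  2  0  3  1  2  2  0  3
The P-positions (g = 0) in 0..11 are 0, 1, 5, 10.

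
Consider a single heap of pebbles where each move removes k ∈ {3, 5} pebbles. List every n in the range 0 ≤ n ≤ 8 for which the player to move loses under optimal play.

Compute g(0), g(1), … for moves {3, 5}:
k:     0  1  2  3  4  5  6  7  8
g(k):  0  0  0  1  1  1  2  2  0
The P-positions (g = 0) in 0..8 are 0, 1, 2, 8.

0, 1, 2, 8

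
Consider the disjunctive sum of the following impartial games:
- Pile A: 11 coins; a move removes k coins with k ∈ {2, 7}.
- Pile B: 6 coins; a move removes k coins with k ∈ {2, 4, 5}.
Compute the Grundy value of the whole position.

Grundy values for pile A (subtraction set {2, 7}):
g(0) = mex{} = 0
g(1) = mex{} = 0
g(2) = mex{0} = 1
g(3) = mex{0} = 1
g(4) = mex{1} = 0
g(5) = mex{1} = 0
g(6) = mex{0} = 1
g(7) = mex{0} = 1
g(8) = mex{0,1} = 2
g(9) = mex{1} = 0
g(10) = mex{1,2} = 0
g(11) = mex{0} = 1
So g(11) = 1.
For pile B, compute g(0), g(1), … with moves {2, 4, 5}:
g(0) = mex{} = 0
g(1) = mex{} = 0
g(2) = mex{0} = 1
g(3) = mex{0} = 1
g(4) = mex{0,1} = 2
g(5) = mex{0,1} = 2
g(6) = mex{0,1,2} = 3
So g(6) = 3.
The value of a disjunctive sum is the nim-sum of the parts.
Combined value = 1 ⊕ 3 = 2.

2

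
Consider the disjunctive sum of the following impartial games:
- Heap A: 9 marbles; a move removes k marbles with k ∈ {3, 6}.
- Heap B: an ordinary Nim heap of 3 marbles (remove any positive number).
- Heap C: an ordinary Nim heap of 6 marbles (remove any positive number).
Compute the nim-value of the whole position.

Build the Grundy sequence for heap A with g(k) = mex{g(k−s) : s ∈ {3, 6}, s ≤ k}:
g(0) = mex{} = 0
g(1) = mex{} = 0
g(2) = mex{} = 0
g(3) = mex{0} = 1
g(4) = mex{0} = 1
g(5) = mex{0} = 1
g(6) = mex{0,1} = 2
g(7) = mex{0,1} = 2
g(8) = mex{0,1} = 2
g(9) = mex{1,2} = 0
So g(9) = 0.
Heap B is a plain Nim heap of size 3, so its Grundy value is 3.
Heap C is a plain Nim heap of size 6, so its Grundy value is 6.
By the Sprague-Grundy theorem, the Grundy value of a sum of independent games is the XOR of the component values.
Combined value = 0 ⊕ 3 ⊕ 6 = 5.

5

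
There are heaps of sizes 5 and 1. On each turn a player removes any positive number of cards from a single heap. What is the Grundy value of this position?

Nim-sum: 5 ⊕ 1 = 4.

4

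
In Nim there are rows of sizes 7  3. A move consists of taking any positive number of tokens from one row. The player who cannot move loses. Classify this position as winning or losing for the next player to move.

Winning position

Nim-sum: 7 ⊕ 3 = 4.
The nim-sum is 4 ≠ 0, so this is an N-position: the player to move can win.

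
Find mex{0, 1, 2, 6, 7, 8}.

3

The values 0, 1, 2 are all present; 3 is the first non-negative integer missing from the set.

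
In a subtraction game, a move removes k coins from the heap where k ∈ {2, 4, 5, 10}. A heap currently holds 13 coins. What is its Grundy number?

3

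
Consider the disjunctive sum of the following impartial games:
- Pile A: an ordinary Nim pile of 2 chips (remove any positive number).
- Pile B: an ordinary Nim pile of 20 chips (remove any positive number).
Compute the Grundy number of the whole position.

Pile A is a plain Nim pile of size 2, so its Grundy value is 2.
Pile B is a plain Nim pile of size 20, so its Grundy value is 20.
The value of a disjunctive sum is the nim-sum of the parts.
Combined value = 2 ⊕ 20 = 22.

22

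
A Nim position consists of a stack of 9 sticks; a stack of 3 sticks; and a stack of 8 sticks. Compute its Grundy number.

Nim-sum: 9 XOR 3 XOR 8 = 2.

2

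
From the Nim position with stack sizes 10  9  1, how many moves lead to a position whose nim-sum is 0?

Write each in binary and XOR column by column:
  1010  (10)
  1001  (9)
  0001  (1)
  ----
  0010  (2)
The overall nim-sum is X = 2. A stack of size p has a winning move iff p XOR X < p (reduce it to p XOR X).
  10: 10 XOR 2 = 8 < 10 — winning move (to 8).
  9: 9 XOR 2 = 11 ≥ 9 — no move.
  1: 1 XOR 2 = 3 ≥ 1 — no move.
That gives 1 winning move.

1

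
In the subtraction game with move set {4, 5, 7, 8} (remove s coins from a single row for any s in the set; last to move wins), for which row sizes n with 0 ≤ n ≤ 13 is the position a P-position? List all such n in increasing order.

0, 1, 2, 3, 12, 13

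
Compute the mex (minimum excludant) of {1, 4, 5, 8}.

0

0 is not in the set, so the mex is 0.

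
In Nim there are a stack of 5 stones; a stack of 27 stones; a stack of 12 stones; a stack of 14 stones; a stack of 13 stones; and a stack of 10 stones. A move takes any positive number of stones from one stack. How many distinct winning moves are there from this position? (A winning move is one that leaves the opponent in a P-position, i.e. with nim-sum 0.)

1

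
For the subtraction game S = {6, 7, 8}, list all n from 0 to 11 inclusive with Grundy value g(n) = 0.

0, 1, 2, 3, 4, 5

Compute g(0), g(1), … for moves {6, 7, 8}:
g(0) = mex{} = 0
g(1) = mex{} = 0
g(2) = mex{} = 0
g(3) = mex{} = 0
g(4) = mex{} = 0
g(5) = mex{} = 0
g(6) = mex{0} = 1
g(7) = mex{0} = 1
g(8) = mex{0} = 1
g(9) = mex{0} = 1
g(10) = mex{0} = 1
g(11) = mex{0} = 1
The P-positions (g = 0) in 0..11 are 0, 1, 2, 3, 4, 5.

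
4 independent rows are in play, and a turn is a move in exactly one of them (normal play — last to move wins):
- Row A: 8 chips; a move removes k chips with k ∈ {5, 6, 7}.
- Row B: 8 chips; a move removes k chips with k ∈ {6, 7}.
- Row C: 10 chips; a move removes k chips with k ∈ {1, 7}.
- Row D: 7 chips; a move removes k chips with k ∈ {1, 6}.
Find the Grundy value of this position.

For row A, compute g(0), g(1), … with moves {5, 6, 7}:
k:     0  1  2  3  4  5  6  7  8
g(k):  0  0  0  0  0  1  1  1  1
So g(8) = 1.
Grundy values for row B (subtraction set {6, 7}):
g(0) = mex{} = 0
g(1) = mex{} = 0
g(2) = mex{} = 0
g(3) = mex{} = 0
g(4) = mex{} = 0
g(5) = mex{} = 0
g(6) = mex{0} = 1
g(7) = mex{0} = 1
g(8) = mex{0} = 1
So g(8) = 1.
Build the Grundy sequence for row C with g(k) = mex{g(k−s) : s ∈ {1, 7}, s ≤ k}:
k:     0  1  2  3  4  5  6  7  8  9 10
g(k):  0  1  0  1  0  1  0  1  0  1  0
So g(10) = 0.
Build the Grundy sequence for row D with g(k) = mex{g(k−s) : s ∈ {1, 6}, s ≤ k}:
k:     0  1  2  3  4  5  6  7
g(k):  0  1  0  1  0  1  2  0
So g(7) = 0.
By the Sprague-Grundy theorem, the Grundy value of a sum of independent games is the XOR of the component values.
Combined value = 1 XOR 1 XOR 0 XOR 0 = 0.

0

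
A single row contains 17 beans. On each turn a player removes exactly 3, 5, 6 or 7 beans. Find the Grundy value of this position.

Grundy values for subtraction set {3, 5, 6, 7}:
k:     0  1  2  3  4  5  6  7  8  9 10 11 12 13 14 15 16 17
g(k):  0  0  0  1  1  1  2  2  2  3  0  0  0  1  1  1  2  2
So g(17) = 2.

2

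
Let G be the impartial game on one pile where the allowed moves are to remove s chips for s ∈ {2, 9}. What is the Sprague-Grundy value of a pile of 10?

1

Build the Grundy sequence with g(k) = mex{g(k−s) : s ∈ {2, 9}, s ≤ k}:
k:     0  1  2  3  4  5  6  7  8  9 10
g(k):  0  0  1  1  0  0  1  1  0  2  1
So g(10) = 1.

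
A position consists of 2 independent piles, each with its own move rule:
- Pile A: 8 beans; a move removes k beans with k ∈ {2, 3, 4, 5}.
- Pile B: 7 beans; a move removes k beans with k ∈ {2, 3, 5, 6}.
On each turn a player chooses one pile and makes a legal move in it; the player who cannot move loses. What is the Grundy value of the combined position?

3

Grundy values for pile A (subtraction set {2, 3, 4, 5}):
k:     0  1  2  3  4  5  6  7  8
g(k):  0  0  1  1  2  2  3  0  0
So g(8) = 0.
Grundy values for pile B (subtraction set {2, 3, 5, 6}):
g(0) = mex{} = 0
g(1) = mex{} = 0
g(2) = mex{0} = 1
g(3) = mex{0} = 1
g(4) = mex{0,1} = 2
g(5) = mex{0,1} = 2
g(6) = mex{0,1,2} = 3
g(7) = mex{0,1,2} = 3
So g(7) = 3.
The value of a disjunctive sum is the nim-sum of the parts.
Combined value = 0 ⊕ 3 = 3.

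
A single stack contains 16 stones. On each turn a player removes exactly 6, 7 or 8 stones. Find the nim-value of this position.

Compute g(0), g(1), … for moves {6, 7, 8}:
k:     0  1  2  3  4  5  6  7  8  9 10 11 12 13 14 15 16
g(k):  0  0  0  0  0  0  1  1  1  1  1  1  2  2  0  0  0
So g(16) = 0.

0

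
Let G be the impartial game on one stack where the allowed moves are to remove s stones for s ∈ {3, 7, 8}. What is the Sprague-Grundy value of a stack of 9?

1

Build the Grundy sequence with g(k) = mex{g(k−s) : s ∈ {3, 7, 8}, s ≤ k}:
k:     0  1  2  3  4  5  6  7  8  9
g(k):  0  0  0  1  1  1  0  2  2  1
So g(9) = 1.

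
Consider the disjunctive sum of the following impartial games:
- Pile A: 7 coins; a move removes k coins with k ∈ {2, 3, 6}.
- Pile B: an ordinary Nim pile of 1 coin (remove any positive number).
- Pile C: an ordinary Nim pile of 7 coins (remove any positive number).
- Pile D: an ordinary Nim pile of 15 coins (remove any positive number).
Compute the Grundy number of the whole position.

8

For pile A, compute g(0), g(1), … with moves {2, 3, 6}:
k:     0  1  2  3  4  5  6  7
g(k):  0  0  1  1  2  0  3  1
So g(7) = 1.
Pile B is a plain Nim pile of size 1, so its Grundy value is 1.
Pile C is a plain Nim pile of size 7, so its Grundy value is 7.
Pile D is a plain Nim pile of size 15, so its Grundy value is 15.
The value of a disjunctive sum is the nim-sum of the parts.
Combined value = 1 ⊕ 1 ⊕ 7 ⊕ 15 = 8.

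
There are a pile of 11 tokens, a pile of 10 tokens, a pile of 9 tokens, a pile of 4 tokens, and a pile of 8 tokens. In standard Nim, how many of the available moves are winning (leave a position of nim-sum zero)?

1

Write each in binary and XOR column by column:
  1011  (11)
  1010  (10)
  1001  (9)
  0100  (4)
  1000  (8)
  ----
  0100  (4)
The overall nim-sum is X = 4. A pile of size p has a winning move iff p XOR X < p (reduce it to p XOR X).
  11: 11 XOR 4 = 15 ≥ 11 — no move.
  10: 10 XOR 4 = 14 ≥ 10 — no move.
  9: 9 XOR 4 = 13 ≥ 9 — no move.
  4: 4 XOR 4 = 0 < 4 — winning move (to 0).
  8: 8 XOR 4 = 12 ≥ 8 — no move.
That gives 1 winning move.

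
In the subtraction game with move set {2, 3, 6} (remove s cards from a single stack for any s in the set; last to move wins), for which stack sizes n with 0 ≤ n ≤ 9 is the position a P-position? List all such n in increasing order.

0, 1, 5, 9

Compute g(0), g(1), … for moves {2, 3, 6}:
k:     0  1  2  3  4  5  6  7  8  9
g(k):  0  0  1  1  2  0  3  1  2  0
The P-positions (g = 0) in 0..9 are 0, 1, 5, 9.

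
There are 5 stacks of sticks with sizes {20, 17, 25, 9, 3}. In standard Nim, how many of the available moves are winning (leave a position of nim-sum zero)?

3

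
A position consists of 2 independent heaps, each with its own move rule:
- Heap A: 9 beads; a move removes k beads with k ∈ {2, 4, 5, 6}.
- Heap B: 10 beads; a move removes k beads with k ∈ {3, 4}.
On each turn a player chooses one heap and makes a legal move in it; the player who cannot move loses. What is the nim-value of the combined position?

1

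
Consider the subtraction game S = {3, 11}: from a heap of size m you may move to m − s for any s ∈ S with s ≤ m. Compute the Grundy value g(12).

2

Compute g(0), g(1), … for moves {3, 11}:
g(0) = mex{} = 0
g(1) = mex{} = 0
g(2) = mex{} = 0
g(3) = mex{0} = 1
g(4) = mex{0} = 1
g(5) = mex{0} = 1
g(6) = mex{1} = 0
g(7) = mex{1} = 0
g(8) = mex{1} = 0
g(9) = mex{0} = 1
g(10) = mex{0} = 1
g(11) = mex{0} = 1
g(12) = mex{0,1} = 2
So g(12) = 2.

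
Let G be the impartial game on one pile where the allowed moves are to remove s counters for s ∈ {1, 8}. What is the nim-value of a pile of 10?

1

Build the Grundy sequence with g(k) = mex{g(k−s) : s ∈ {1, 8}, s ≤ k}:
k:     0  1  2  3  4  5  6  7  8  9 10
g(k):  0  1  0  1  0  1  0  1  2  0  1
So g(10) = 1.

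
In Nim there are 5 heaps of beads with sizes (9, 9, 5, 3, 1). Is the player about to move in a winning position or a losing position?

Winning position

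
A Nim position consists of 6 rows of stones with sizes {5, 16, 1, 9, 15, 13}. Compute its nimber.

31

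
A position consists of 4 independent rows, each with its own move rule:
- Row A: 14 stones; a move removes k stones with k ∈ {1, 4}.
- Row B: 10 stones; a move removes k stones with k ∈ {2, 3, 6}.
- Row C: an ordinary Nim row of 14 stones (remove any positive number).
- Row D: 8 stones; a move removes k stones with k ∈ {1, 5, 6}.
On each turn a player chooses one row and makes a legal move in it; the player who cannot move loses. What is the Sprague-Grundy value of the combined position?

Grundy values for row A (subtraction set {1, 4}):
k:     0  1  2  3  4  5  6  7  8  9 10 11 12 13 14
g(k):  0  1  0  1  2  0  1  0  1  2  0  1  0  1  2
So g(14) = 2.
Build the Grundy sequence for row B with g(k) = mex{g(k−s) : s ∈ {2, 3, 6}, s ≤ k}:
g(0) = mex{} = 0
g(1) = mex{} = 0
g(2) = mex{0} = 1
g(3) = mex{0} = 1
g(4) = mex{0,1} = 2
g(5) = mex{1} = 0
g(6) = mex{0,1,2} = 3
g(7) = mex{0,2} = 1
g(8) = mex{0,1,3} = 2
g(9) = mex{1,3} = 0
g(10) = mex{1,2} = 0
So g(10) = 0.
Row C is a plain Nim row of size 14, so its Grundy value is 14.
Grundy values for row D (subtraction set {1, 5, 6}):
g(0) = mex{} = 0
g(1) = mex{0} = 1
g(2) = mex{1} = 0
g(3) = mex{0} = 1
g(4) = mex{1} = 0
g(5) = mex{0} = 1
g(6) = mex{0,1} = 2
g(7) = mex{0,1,2} = 3
g(8) = mex{0,1,3} = 2
So g(8) = 2.
By the Sprague-Grundy theorem, the Grundy value of a sum of independent games is the XOR of the component values.
Combined value = 2 XOR 0 XOR 14 XOR 2 = 14.

14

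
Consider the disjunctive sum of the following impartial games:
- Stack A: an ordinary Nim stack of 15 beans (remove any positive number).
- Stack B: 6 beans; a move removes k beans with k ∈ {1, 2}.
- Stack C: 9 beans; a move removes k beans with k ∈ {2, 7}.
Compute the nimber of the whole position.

Stack A is a plain Nim stack of size 15, so its Grundy value is 15.
For stack B, compute g(0), g(1), … with moves {1, 2}:
g(0) = mex{} = 0
g(1) = mex{0} = 1
g(2) = mex{0,1} = 2
g(3) = mex{1,2} = 0
g(4) = mex{0,2} = 1
g(5) = mex{0,1} = 2
g(6) = mex{1,2} = 0
So g(6) = 0.
For stack C, compute g(0), g(1), … with moves {2, 7}:
g(0) = mex{} = 0
g(1) = mex{} = 0
g(2) = mex{0} = 1
g(3) = mex{0} = 1
g(4) = mex{1} = 0
g(5) = mex{1} = 0
g(6) = mex{0} = 1
g(7) = mex{0} = 1
g(8) = mex{0,1} = 2
g(9) = mex{1} = 0
So g(9) = 0.
The value of a disjunctive sum is the nim-sum of the parts.
Combined value = 15 XOR 0 XOR 0 = 15.

15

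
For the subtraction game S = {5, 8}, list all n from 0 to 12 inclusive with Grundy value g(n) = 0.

0, 1, 2, 3, 4

Build the Grundy sequence with g(k) = mex{g(k−s) : s ∈ {5, 8}, s ≤ k}:
k:     0  1  2  3  4  5  6  7  8  9 10 11 12
g(k):  0  0  0  0  0  1  1  1  1  1  2  2  2
The P-positions (g = 0) in 0..12 are 0, 1, 2, 3, 4.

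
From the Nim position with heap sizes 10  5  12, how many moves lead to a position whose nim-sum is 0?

1

Nim-sum: 10 XOR 5 XOR 12 = 3.
The overall nim-sum is X = 3. A heap of size p has a winning move iff p XOR X < p (reduce it to p XOR X).
  10: 10 XOR 3 = 9 < 10 — winning move (to 9).
  5: 5 XOR 3 = 6 ≥ 5 — no move.
  12: 12 XOR 3 = 15 ≥ 12 — no move.
That gives 1 winning move.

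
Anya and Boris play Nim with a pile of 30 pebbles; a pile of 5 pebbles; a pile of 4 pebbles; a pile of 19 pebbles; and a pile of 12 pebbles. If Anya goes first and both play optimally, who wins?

Compute the nim-sum pairwise:
30 XOR 5 = 27
27 XOR 4 = 31
31 XOR 19 = 12
12 XOR 12 = 0
The nim-sum is 0, so this is a P-position: the player to move is in a losing position under optimal play; Anya is about to move from it and so loses — Boris wins.

Boris wins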